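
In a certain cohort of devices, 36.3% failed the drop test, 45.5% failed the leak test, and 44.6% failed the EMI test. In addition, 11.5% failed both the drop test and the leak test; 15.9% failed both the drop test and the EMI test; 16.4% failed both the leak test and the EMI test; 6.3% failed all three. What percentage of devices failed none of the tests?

11.1%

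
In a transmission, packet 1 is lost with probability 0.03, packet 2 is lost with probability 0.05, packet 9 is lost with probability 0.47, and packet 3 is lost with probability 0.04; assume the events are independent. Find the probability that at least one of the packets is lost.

P(none) = (1 − 0.03) × (1 − 0.05) × (1 − 0.47) × (1 − 0.04) = 0.97 × 0.95 × 0.53 × 0.96 = 0.4688592
P(at least one) = 1 − 0.4688592 = 0.5311408

0.5311408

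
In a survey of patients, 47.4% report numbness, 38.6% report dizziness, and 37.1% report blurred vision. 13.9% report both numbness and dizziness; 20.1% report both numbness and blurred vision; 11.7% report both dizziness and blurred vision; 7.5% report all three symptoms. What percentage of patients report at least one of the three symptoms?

P(≥1) = 47.4 + 38.6 + 37.1 − 13.9 − 20.1 − 11.7 + 7.5 = 84.9%

84.9%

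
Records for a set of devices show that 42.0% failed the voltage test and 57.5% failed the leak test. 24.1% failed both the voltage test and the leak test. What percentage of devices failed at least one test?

75.4%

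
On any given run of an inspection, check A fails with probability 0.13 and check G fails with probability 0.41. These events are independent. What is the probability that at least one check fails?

0.4867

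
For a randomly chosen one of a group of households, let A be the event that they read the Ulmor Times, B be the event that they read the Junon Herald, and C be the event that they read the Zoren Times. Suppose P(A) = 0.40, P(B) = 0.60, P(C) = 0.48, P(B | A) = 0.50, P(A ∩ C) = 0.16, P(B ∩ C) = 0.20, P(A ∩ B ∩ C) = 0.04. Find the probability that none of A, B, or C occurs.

P(A ∩ B) = P(A)·P(B|A) = 0.40 × 0.50 = 0.20
By inclusion-exclusion,
P(A ∪ B ∪ C) = 0.40 + 0.60 + 0.48 − 0.20 − 0.16 − 0.20 + 0.04 = 0.96
P(none) = 1 − 0.96 = 0.04

0.04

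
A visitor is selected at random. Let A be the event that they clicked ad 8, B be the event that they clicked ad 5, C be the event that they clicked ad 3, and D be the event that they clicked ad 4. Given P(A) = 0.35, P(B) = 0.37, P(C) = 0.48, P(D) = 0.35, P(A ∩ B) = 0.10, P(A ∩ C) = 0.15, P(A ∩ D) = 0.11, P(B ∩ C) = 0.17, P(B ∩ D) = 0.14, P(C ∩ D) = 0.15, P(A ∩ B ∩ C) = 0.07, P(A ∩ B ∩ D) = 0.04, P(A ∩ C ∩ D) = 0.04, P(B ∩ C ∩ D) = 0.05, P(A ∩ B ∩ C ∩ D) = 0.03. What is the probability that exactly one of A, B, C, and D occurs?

0.39

Using the inclusion–exclusion count for exactly one event:
P(exactly one) = 0.35 + 0.37 + 0.48 + 0.35 − 2·0.10 − 2·0.15 − 2·0.11 − 2·0.17 − 2·0.14 − 2·0.15 + 3·0.07 + 3·0.04 + 3·0.04 + 3·0.05 − 4·0.03 = 0.39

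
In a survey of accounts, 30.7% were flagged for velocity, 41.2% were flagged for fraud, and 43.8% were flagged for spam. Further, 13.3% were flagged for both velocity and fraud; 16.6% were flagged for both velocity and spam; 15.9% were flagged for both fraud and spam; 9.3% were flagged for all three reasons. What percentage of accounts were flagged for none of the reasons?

20.8%

P(≥1) = 30.7 + 41.2 + 43.8 − 13.3 − 16.6 − 15.9 + 9.3 = 79.2%
P(none) = 100% − 79.2% = 20.8%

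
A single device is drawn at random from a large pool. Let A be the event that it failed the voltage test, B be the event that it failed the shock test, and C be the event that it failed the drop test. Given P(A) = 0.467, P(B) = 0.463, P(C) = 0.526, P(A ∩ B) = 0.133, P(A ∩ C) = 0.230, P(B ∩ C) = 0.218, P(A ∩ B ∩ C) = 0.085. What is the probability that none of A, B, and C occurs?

P(A ∪ B ∪ C) = 0.467 + 0.463 + 0.526 − 0.133 − 0.230 − 0.218 + 0.085 = 0.960
P(none) = 1 − 0.960 = 0.040

0.040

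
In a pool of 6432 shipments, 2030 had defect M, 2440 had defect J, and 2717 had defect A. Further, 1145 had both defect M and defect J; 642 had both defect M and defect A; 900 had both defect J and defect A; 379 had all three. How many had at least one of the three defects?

4879

Inclusion–exclusion gives
N(≥1) = 2030 + 2440 + 2717 − 1145 − 642 − 900 + 379 = 4879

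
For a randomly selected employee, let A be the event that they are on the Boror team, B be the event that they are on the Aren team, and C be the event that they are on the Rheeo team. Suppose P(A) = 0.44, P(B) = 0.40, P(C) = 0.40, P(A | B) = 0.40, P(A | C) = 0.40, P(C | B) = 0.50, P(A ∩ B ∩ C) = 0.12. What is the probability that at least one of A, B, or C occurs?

P(A ∩ B) = P(B)·P(A|B) = 0.40 × 0.40 = 0.16
P(A ∩ C) = P(C)·P(A|C) = 0.40 × 0.40 = 0.16
P(B ∩ C) = P(B)·P(C|B) = 0.40 × 0.50 = 0.20
By inclusion-exclusion,
P(A ∪ B ∪ C) = 0.44 + 0.40 + 0.40 − 0.16 − 0.16 − 0.20 + 0.12 = 0.84

0.84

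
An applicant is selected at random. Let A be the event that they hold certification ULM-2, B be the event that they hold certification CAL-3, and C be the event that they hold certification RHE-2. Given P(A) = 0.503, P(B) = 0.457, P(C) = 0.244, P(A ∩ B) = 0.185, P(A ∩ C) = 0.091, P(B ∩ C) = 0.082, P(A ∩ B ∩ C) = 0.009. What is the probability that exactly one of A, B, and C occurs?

Using the inclusion–exclusion count for exactly one event:
P(exactly one) = 0.503 + 0.457 + 0.244 − 2·0.185 − 2·0.091 − 2·0.082 + 3·0.009 = 0.515

0.515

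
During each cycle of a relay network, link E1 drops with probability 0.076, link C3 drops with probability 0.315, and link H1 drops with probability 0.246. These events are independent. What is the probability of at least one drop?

0.52276324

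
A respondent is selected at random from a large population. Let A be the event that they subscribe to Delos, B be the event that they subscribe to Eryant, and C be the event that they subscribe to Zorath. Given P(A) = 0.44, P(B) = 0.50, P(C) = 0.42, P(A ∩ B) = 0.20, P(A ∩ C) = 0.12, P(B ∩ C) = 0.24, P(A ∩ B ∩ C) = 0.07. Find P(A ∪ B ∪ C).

0.87

P(A ∪ B ∪ C) = 0.44 + 0.50 + 0.42 − 0.20 − 0.12 − 0.24 + 0.07 = 0.87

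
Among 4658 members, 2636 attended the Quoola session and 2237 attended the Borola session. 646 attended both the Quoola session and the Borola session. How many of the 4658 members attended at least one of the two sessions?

By inclusion-exclusion,
|at least one| = 2636 + 2237 − 646 = 4227

4227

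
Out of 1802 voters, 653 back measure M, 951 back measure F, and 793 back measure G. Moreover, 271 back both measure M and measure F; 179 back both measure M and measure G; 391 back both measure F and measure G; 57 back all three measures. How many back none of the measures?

189

N(≥1) = 653 + 951 + 793 − 271 − 179 − 391 + 57 = 1613
None: 1802 − 1613 = 189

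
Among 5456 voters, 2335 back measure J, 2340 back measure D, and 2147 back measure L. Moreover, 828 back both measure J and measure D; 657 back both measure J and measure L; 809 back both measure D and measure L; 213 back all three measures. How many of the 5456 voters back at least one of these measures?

By inclusion-exclusion,
|at least one| = 2335 + 2340 + 2147 − 828 − 657 − 809 + 213 = 4741

4741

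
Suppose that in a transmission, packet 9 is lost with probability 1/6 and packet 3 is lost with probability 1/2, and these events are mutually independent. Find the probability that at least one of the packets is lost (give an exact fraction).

P(none) = (1 − 1/6) × (1 − 1/2) = 5/6 × 1/2 = 5/12
P(at least one) = 1 − 5/12 = 7/12

7/12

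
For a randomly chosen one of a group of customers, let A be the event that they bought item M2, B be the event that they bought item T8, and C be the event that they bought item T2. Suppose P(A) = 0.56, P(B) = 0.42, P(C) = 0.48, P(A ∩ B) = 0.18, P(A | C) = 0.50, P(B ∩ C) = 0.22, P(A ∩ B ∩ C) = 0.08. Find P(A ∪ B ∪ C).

P(A ∩ C) = P(C)·P(A|C) = 0.48 × 0.50 = 0.24
Inclusion–exclusion gives
P(A ∪ B ∪ C) = 0.56 + 0.42 + 0.48 − 0.18 − 0.24 − 0.22 + 0.08 = 0.90

0.90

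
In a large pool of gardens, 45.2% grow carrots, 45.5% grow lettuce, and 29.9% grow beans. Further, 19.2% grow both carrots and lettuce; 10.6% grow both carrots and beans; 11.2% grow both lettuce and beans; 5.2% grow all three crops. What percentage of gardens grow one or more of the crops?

By inclusion–exclusion:
P(union) = 45.2 + 45.5 + 29.9 − 19.2 − 10.6 − 11.2 + 5.2 = 84.8%

84.8%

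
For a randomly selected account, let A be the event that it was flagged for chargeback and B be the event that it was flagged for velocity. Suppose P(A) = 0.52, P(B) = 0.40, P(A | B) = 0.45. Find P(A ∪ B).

0.74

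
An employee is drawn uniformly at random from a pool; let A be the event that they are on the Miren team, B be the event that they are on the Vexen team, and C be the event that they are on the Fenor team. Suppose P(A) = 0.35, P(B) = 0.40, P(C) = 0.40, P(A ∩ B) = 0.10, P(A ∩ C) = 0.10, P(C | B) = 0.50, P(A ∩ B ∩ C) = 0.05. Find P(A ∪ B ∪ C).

P(B ∩ C) = P(B)·P(C|B) = 0.40 × 0.50 = 0.20
By inclusion–exclusion:
P(A ∪ B ∪ C) = 0.35 + 0.40 + 0.40 − 0.10 − 0.10 − 0.20 + 0.05 = 0.80

0.80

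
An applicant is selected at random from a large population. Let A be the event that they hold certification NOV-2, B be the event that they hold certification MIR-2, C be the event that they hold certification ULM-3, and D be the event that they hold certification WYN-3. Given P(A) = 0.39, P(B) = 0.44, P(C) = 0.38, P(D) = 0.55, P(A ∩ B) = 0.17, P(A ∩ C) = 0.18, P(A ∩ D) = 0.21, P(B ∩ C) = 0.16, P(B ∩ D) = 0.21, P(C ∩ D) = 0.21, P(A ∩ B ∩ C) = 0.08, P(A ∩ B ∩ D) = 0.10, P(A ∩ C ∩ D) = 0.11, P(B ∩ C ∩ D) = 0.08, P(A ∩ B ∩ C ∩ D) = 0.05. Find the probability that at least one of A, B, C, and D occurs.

0.94

By inclusion-exclusion,
P(A ∪ B ∪ C ∪ D) = 0.39 + 0.44 + 0.38 + 0.55 − 0.17 − 0.18 − 0.21 − 0.16 − 0.21 − 0.21 + 0.08 + 0.10 + 0.11 + 0.08 − 0.05 = 0.94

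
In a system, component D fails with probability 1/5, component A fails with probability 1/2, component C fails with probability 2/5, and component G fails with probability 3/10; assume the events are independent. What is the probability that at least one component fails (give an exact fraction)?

P(none) = (1 − 1/5) × (1 − 1/2) × (1 − 2/5) × (1 − 3/10) = 4/5 × 1/2 × 3/5 × 7/10 = 21/125
P(at least one) = 1 − 21/125 = 104/125

104/125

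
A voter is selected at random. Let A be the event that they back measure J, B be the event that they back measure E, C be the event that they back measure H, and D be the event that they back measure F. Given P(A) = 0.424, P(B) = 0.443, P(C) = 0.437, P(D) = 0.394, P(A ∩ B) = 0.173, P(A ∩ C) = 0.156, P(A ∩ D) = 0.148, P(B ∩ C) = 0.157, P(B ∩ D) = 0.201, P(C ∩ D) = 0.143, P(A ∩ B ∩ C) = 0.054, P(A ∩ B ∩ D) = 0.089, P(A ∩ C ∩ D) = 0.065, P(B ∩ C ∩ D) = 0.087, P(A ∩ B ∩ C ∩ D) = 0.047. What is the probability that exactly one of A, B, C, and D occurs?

0.439

Using the inclusion–exclusion count for exactly one event:
P(exactly one) = 0.424 + 0.443 + 0.437 + 0.394 − 2·0.173 − 2·0.156 − 2·0.148 − 2·0.157 − 2·0.201 − 2·0.143 + 3·0.054 + 3·0.089 + 3·0.065 + 3·0.087 − 4·0.047 = 0.439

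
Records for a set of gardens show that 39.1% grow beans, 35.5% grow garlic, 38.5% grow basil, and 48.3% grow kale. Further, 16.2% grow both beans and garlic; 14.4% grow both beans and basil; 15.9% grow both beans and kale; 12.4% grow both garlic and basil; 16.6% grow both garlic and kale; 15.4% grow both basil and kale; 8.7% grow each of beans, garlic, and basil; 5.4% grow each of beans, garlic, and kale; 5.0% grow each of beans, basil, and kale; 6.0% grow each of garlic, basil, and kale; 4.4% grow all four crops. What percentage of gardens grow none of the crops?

8.8%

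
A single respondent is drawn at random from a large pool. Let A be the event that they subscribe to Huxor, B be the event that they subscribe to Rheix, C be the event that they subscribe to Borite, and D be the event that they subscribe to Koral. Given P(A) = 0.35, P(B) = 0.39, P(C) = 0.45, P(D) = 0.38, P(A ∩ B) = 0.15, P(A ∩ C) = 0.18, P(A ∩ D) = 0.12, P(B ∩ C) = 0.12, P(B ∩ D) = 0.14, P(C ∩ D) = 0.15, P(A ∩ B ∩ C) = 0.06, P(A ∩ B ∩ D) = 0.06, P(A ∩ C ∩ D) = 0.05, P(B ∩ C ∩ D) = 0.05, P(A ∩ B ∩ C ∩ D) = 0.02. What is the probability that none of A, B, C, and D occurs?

By inclusion–exclusion:
P(A ∪ B ∪ C ∪ D) = 0.35 + 0.39 + 0.45 + 0.38 − 0.15 − 0.18 − 0.12 − 0.12 − 0.14 − 0.15 + 0.06 + 0.06 + 0.05 + 0.05 − 0.02 = 0.91
P(none) = 1 − 0.91 = 0.09

0.09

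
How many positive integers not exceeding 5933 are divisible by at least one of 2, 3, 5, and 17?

4444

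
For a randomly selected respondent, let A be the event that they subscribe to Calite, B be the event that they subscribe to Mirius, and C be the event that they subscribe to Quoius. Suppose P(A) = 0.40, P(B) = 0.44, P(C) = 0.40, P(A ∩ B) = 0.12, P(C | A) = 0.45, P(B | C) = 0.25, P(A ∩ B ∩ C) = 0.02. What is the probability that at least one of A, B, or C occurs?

P(A ∩ C) = P(A)·P(C|A) = 0.40 × 0.45 = 0.18
P(B ∩ C) = P(C)·P(B|C) = 0.40 × 0.25 = 0.10
Inclusion–exclusion gives
P(A ∪ B ∪ C) = 0.40 + 0.44 + 0.40 − 0.12 − 0.18 − 0.10 + 0.02 = 0.86

0.86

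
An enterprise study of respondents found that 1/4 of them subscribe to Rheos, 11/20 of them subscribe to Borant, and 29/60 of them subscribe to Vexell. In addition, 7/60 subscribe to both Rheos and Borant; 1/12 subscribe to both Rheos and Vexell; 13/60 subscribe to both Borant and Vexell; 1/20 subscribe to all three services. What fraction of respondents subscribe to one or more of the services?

11/12

P(union) = 1/4 + 11/20 + 29/60 − 7/60 − 1/12 − 13/60 + 1/20 = 11/12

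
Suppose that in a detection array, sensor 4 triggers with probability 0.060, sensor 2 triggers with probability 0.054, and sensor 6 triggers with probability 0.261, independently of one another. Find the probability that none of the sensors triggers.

P(none) = (1 − 0.060) × (1 − 0.054) × (1 − 0.261) = 0.940 × 0.946 × 0.739 = 0.65714836

0.65714836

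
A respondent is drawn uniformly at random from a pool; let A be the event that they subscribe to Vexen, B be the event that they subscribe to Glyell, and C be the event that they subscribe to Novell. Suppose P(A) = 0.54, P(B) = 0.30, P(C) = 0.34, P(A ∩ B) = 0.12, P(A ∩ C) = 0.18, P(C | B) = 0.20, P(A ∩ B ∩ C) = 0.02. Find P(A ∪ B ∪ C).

0.84

P(B ∩ C) = P(B)·P(C|B) = 0.30 × 0.20 = 0.06
P(A ∪ B ∪ C) = 0.54 + 0.30 + 0.34 − 0.12 − 0.18 − 0.06 + 0.02 = 0.84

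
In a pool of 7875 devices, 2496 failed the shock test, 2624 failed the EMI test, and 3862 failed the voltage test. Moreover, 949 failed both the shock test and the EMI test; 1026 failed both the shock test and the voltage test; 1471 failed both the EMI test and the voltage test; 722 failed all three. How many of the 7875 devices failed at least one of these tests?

By inclusion-exclusion,
N(≥1) = 2496 + 2624 + 3862 − 949 − 1026 − 1471 + 722 = 6258

6258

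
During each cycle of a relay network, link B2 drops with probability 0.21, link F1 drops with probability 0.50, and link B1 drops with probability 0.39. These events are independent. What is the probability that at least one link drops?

0.75905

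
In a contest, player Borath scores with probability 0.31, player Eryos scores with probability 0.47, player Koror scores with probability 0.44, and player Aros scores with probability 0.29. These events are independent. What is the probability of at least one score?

P(none) = (1 − 0.31) × (1 − 0.47) × (1 − 0.44) × (1 − 0.29) = 0.69 × 0.53 × 0.56 × 0.71 = 0.14540232
P(at least one) = 1 − 0.14540232 = 0.85459768

0.85459768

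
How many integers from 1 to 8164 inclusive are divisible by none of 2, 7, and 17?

3293

By inclusion-exclusion,
4082 + 1166 + 480 − 583 − 240 − 68 + 34 = 4871
8164 − 4871 = 3293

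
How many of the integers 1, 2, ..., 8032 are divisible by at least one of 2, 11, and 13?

4662

Inclusion–exclusion gives
4016 + 730 + 617 − 365 − 308 − 56 + 28 = 4662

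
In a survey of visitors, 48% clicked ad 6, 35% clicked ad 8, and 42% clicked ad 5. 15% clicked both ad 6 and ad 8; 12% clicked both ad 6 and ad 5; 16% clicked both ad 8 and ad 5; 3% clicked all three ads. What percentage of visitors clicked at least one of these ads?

85%

By inclusion-exclusion,
P(union) = 48 + 35 + 42 − 15 − 12 − 16 + 3 = 85%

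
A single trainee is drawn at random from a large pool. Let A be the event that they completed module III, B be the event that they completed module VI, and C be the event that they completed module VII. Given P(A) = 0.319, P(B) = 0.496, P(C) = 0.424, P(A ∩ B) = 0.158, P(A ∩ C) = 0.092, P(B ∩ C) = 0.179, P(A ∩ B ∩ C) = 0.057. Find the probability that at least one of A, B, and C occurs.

P(A ∪ B ∪ C) = 0.319 + 0.496 + 0.424 − 0.158 − 0.092 − 0.179 + 0.057 = 0.867

0.867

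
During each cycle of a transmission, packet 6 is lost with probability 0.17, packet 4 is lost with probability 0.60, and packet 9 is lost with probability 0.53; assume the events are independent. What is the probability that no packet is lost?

0.15604

Independence gives P(none) = ∏(1 − pᵢ).
P(none) = (1 − 0.17) × (1 − 0.60) × (1 − 0.53) = 0.83 × 0.40 × 0.47 = 0.15604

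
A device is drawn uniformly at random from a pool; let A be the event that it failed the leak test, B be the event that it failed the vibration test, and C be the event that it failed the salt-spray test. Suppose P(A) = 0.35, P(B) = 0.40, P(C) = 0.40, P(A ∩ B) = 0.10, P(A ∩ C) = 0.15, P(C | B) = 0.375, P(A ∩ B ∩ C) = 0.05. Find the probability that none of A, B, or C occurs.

P(B ∩ C) = P(B)·P(C|B) = 0.40 × 0.375 = 0.15
Apply inclusion-exclusion:
P(A ∪ B ∪ C) = 0.35 + 0.40 + 0.40 − 0.10 − 0.15 − 0.15 + 0.05 = 0.80
P(none) = 1 − 0.80 = 0.20

0.20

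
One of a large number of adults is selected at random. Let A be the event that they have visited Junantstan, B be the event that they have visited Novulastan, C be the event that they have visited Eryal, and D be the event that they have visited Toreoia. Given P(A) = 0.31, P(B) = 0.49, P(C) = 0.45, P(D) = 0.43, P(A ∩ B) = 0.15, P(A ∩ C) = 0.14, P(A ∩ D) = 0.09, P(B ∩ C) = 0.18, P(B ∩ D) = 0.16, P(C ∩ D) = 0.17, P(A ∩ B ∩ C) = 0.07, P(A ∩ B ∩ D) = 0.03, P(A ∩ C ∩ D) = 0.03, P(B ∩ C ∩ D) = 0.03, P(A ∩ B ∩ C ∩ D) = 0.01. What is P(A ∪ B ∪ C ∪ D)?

P(A ∪ B ∪ C ∪ D) = 0.31 + 0.49 + 0.45 + 0.43 − 0.15 − 0.14 − 0.09 − 0.18 − 0.16 − 0.17 + 0.07 + 0.03 + 0.03 + 0.03 − 0.01 = 0.94

0.94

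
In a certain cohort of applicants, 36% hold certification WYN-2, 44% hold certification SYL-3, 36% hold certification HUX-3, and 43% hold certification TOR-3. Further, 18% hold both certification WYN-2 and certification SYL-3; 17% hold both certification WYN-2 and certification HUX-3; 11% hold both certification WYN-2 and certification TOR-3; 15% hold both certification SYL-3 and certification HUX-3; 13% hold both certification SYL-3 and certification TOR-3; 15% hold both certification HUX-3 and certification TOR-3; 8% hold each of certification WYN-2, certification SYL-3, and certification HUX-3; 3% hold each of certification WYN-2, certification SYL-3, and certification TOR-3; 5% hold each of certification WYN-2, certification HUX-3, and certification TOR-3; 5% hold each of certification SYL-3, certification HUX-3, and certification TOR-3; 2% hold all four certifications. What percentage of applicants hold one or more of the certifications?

89%

By inclusion–exclusion:
P(≥1) = 36 + 44 + 36 + 43 − 18 − 17 − 11 − 15 − 13 − 15 + 8 + 3 + 5 + 5 − 2 = 89%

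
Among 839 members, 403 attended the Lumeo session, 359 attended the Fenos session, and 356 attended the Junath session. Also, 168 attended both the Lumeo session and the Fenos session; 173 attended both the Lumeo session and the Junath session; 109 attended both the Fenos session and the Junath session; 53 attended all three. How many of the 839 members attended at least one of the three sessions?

N(≥1) = 403 + 359 + 356 − 168 − 173 − 109 + 53 = 721

721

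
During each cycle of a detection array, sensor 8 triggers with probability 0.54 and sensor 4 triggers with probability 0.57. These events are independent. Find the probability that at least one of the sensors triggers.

0.8022

P(none) = (1 − 0.54) × (1 − 0.57) = 0.46 × 0.43 = 0.1978
P(at least one) = 1 − 0.1978 = 0.8022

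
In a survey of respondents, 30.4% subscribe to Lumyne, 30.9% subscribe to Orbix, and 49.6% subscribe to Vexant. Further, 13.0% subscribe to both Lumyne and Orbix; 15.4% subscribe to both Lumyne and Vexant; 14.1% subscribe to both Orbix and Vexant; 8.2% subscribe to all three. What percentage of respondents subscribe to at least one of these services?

Using inclusion–exclusion:
P(at least one) = 30.4 + 30.9 + 49.6 − 13.0 − 15.4 − 14.1 + 8.2 = 76.6%

76.6%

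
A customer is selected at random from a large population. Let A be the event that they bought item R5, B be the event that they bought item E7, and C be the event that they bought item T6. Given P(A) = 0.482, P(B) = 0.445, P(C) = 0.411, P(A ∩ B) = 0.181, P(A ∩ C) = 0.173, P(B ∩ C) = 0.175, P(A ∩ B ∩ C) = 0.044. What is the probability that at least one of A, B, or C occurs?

Inclusion–exclusion gives
P(A ∪ B ∪ C) = 0.482 + 0.445 + 0.411 − 0.181 − 0.173 − 0.175 + 0.044 = 0.853

0.853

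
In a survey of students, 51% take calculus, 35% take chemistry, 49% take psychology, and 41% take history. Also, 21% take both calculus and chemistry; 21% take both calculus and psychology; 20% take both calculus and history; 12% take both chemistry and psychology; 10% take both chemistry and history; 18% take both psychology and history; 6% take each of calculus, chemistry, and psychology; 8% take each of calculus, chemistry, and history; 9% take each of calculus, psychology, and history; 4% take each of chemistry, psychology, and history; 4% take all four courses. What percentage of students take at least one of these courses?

P(≥1) = 51 + 35 + 49 + 41 − 21 − 21 − 20 − 12 − 10 − 18 + 6 + 8 + 9 + 4 − 4 = 97%

97%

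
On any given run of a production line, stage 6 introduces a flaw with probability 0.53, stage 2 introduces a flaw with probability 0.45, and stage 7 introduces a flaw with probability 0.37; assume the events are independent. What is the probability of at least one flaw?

0.837145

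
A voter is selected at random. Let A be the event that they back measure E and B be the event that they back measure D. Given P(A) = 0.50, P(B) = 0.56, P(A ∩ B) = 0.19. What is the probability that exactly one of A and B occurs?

0.68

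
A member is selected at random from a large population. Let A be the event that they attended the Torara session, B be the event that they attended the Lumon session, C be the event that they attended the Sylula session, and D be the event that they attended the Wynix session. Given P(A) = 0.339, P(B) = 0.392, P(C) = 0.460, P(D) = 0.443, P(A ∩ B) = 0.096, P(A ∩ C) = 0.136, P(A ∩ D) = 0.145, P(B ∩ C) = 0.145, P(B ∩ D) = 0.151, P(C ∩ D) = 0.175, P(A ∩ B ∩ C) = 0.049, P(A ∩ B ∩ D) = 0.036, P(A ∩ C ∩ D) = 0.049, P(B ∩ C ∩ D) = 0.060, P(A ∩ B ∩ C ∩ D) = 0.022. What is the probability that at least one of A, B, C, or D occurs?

0.958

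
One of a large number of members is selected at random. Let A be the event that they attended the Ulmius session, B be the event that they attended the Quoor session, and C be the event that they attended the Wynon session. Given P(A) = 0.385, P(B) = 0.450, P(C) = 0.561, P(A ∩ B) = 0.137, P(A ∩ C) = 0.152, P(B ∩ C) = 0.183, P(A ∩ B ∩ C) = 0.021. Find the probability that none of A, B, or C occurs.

By inclusion-exclusion,
P(A ∪ B ∪ C) = 0.385 + 0.450 + 0.561 − 0.137 − 0.152 − 0.183 + 0.021 = 0.945
P(none) = 1 − 0.945 = 0.055

0.055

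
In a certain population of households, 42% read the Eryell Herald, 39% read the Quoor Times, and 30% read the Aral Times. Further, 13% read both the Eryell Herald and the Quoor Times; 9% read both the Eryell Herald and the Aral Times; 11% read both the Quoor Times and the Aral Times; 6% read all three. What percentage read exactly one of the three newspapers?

By inclusion–exclusion (exactly-one form):
P(exactly one) = 42 + 39 + 30 − 2·13 − 2·9 − 2·11 + 3·6 = 63%

63%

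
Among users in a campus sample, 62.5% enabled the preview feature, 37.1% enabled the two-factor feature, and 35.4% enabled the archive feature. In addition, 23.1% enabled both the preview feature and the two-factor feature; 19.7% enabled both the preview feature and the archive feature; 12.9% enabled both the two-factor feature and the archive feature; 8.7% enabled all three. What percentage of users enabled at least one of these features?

By inclusion–exclusion:
P(union) = 62.5 + 37.1 + 35.4 − 23.1 − 19.7 − 12.9 + 8.7 = 88.0%

88.0%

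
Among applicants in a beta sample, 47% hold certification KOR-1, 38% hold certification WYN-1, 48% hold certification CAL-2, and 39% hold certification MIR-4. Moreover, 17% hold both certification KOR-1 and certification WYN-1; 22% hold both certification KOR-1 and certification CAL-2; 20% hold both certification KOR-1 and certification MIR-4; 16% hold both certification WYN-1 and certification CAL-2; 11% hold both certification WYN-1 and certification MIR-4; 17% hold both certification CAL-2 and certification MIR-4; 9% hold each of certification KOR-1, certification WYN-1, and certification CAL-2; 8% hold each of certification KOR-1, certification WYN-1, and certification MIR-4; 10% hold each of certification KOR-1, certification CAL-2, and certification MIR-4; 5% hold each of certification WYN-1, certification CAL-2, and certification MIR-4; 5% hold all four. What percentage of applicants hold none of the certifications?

4%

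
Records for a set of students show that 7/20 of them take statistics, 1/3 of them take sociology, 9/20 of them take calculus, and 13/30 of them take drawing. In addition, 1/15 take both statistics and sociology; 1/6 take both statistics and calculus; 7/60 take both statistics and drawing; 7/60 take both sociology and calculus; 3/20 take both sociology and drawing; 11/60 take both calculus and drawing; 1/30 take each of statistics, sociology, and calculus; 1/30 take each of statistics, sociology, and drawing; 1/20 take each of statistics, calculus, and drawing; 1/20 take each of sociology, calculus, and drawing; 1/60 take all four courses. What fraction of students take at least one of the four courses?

By inclusion-exclusion,
P(union) = 7/20 + 1/3 + 9/20 + 13/30 − 1/15 − 1/6 − 7/60 − 7/60 − 3/20 − 11/60 + 1/30 + 1/30 + 1/20 + 1/20 − 1/60 = 11/12

11/12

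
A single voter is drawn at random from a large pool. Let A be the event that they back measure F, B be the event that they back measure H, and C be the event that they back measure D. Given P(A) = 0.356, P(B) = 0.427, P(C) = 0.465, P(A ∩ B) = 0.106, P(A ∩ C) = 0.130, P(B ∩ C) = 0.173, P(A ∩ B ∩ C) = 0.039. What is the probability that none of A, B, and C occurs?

0.122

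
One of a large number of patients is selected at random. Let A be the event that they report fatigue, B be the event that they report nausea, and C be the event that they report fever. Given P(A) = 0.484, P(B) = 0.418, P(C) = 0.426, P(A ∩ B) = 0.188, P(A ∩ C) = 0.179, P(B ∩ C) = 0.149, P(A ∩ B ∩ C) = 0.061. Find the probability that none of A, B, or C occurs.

By inclusion–exclusion:
P(A ∪ B ∪ C) = 0.484 + 0.418 + 0.426 − 0.188 − 0.179 − 0.149 + 0.061 = 0.873
P(none) = 1 − 0.873 = 0.127

0.127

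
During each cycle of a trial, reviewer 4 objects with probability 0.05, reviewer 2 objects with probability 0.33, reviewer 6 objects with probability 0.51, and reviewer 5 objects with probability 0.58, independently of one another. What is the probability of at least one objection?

0.8690083

P(none) = (1 − 0.05) × (1 − 0.33) × (1 − 0.51) × (1 − 0.58) = 0.95 × 0.67 × 0.49 × 0.42 = 0.1309917
P(at least one) = 1 − 0.1309917 = 0.8690083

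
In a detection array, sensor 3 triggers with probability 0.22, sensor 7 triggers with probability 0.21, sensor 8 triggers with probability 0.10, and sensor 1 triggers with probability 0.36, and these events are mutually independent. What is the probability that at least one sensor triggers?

0.6450688

P(none) = (1 − 0.22) × (1 − 0.21) × (1 − 0.10) × (1 − 0.36) = 0.78 × 0.79 × 0.90 × 0.64 = 0.3549312
P(at least one) = 1 − 0.3549312 = 0.6450688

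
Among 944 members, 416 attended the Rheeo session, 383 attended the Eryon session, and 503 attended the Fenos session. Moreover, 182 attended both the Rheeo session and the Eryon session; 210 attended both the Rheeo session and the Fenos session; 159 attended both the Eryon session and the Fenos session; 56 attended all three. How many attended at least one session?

Inclusion–exclusion gives
N(≥1) = 416 + 383 + 503 − 182 − 210 − 159 + 56 = 807

807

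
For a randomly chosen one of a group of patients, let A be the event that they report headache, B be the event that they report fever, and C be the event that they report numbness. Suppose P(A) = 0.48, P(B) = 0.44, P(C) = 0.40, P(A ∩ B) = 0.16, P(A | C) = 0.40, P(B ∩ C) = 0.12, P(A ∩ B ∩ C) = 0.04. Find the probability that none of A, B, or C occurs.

0.08

P(A ∩ C) = P(C)·P(A|C) = 0.40 × 0.40 = 0.16
By inclusion-exclusion,
P(A ∪ B ∪ C) = 0.48 + 0.44 + 0.40 − 0.16 − 0.16 − 0.12 + 0.04 = 0.92
P(none) = 1 − 0.92 = 0.08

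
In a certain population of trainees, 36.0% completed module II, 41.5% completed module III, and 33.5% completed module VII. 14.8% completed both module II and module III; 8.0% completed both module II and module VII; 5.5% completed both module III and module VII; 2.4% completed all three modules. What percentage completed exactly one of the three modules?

61.6%

Using the inclusion–exclusion count for exactly one event:
P(exactly one) = 36.0 + 41.5 + 33.5 − 2·14.8 − 2·8.0 − 2·5.5 + 3·2.4 = 61.6%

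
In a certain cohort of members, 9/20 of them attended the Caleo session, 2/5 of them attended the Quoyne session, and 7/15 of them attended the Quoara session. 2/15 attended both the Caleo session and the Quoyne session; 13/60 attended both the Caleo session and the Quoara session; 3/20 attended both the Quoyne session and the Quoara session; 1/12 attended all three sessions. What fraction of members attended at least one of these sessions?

Using inclusion–exclusion:
P(≥1) = 9/20 + 2/5 + 7/15 − 2/15 − 13/60 − 3/20 + 1/12 = 9/10

9/10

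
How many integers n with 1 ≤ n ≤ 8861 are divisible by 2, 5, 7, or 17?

6001

floor(8861/2) + floor(8861/5) + floor(8861/7) + floor(8861/17) − floor(8861/10) − floor(8861/14) − floor(8861/34) − floor(8861/35) − floor(8861/85) − floor(8861/119) + floor(8861/70) + floor(8861/170) + floor(8861/238) + floor(8861/595) − floor(8861/1190) = 4430 + 1772 + 1265 + 521 − 886 − 632 − 260 − 253 − 104 − 74 + 126 + 52 + 37 + 14 − 7 = 6001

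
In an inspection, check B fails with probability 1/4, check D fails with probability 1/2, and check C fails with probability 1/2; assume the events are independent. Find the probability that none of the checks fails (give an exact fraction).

3/16

Since the events are independent, P(none) is the product of the individual non-occurrence probabilities.
P(none) = (1 − 1/4) × (1 − 1/2) × (1 − 1/2) = 3/4 × 1/2 × 1/2 = 3/16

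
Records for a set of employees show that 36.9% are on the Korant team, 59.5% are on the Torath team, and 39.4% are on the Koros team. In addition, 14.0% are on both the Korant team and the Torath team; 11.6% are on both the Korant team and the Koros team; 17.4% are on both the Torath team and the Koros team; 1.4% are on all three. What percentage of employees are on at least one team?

94.2%

Using inclusion–exclusion:
P(union) = 36.9 + 59.5 + 39.4 − 14.0 − 11.6 − 17.4 + 1.4 = 94.2%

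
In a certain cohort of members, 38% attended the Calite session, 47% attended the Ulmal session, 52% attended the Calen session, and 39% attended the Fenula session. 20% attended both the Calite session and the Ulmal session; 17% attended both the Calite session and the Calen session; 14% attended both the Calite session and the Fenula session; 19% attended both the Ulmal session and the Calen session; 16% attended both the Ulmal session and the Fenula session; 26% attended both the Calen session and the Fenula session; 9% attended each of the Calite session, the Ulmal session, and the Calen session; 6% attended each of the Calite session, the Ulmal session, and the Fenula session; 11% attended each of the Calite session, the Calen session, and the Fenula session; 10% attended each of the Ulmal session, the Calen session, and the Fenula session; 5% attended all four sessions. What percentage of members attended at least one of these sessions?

Inclusion–exclusion gives
P(union) = 38 + 47 + 52 + 39 − 20 − 17 − 14 − 19 − 16 − 26 + 9 + 6 + 11 + 10 − 5 = 95%

95%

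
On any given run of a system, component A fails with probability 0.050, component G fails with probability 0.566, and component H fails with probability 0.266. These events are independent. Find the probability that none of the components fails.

0.3026282

P(none) = (1 − 0.050) × (1 − 0.566) × (1 − 0.266) = 0.950 × 0.434 × 0.734 = 0.3026282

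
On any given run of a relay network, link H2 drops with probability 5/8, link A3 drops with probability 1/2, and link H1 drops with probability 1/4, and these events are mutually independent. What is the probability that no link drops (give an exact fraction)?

9/64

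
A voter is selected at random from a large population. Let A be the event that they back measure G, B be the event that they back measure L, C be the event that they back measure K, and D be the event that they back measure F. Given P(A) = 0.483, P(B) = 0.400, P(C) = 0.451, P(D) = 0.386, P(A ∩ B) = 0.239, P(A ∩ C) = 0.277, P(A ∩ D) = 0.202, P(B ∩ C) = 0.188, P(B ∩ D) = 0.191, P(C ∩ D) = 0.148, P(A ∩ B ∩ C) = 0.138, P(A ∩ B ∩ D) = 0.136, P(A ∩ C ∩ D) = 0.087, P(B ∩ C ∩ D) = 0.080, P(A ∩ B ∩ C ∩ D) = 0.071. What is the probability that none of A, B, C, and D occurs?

0.155

Using inclusion–exclusion:
P(A ∪ B ∪ C ∪ D) = 0.483 + 0.400 + 0.451 + 0.386 − 0.239 − 0.277 − 0.202 − 0.188 − 0.191 − 0.148 + 0.138 + 0.136 + 0.087 + 0.080 − 0.071 = 0.845
P(none) = 1 − 0.845 = 0.155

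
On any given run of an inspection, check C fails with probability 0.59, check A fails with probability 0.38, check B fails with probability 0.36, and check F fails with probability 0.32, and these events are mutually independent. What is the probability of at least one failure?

P(none) = (1 − 0.59) × (1 − 0.38) × (1 − 0.36) × (1 − 0.32) = 0.41 × 0.62 × 0.64 × 0.68 = 0.11062784
P(at least one) = 1 − 0.11062784 = 0.88937216

0.88937216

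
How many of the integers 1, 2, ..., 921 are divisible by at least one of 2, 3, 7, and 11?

Using inclusion–exclusion:
460 + 307 + 131 + 83 − 153 − 65 − 41 − 43 − 27 − 11 + 21 + 13 + 5 + 3 − 1 = 682

682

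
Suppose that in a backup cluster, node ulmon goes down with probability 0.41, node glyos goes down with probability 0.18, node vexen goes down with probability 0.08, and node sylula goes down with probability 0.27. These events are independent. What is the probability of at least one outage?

0.67507992

P(none) = (1 − 0.41) × (1 − 0.18) × (1 − 0.08) × (1 − 0.27) = 0.59 × 0.82 × 0.92 × 0.73 = 0.32492008
P(at least one) = 1 − 0.32492008 = 0.67507992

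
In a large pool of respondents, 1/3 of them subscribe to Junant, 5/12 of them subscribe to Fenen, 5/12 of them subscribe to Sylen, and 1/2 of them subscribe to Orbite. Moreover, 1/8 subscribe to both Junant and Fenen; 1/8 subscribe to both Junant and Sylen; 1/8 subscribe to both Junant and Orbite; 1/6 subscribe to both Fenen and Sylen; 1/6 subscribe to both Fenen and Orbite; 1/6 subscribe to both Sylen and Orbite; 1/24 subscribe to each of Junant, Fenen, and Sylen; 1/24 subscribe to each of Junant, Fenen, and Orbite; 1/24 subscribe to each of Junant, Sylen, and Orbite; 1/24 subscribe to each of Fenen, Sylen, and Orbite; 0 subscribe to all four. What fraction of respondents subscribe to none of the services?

By inclusion-exclusion,
P(union) = 1/3 + 5/12 + 5/12 + 1/2 − 1/8 − 1/8 − 1/8 − 1/6 − 1/6 − 1/6 + 1/24 + 1/24 + 1/24 + 1/24 − 0 = 23/24
P(none) = 1 − 23/24 = 1/24

1/24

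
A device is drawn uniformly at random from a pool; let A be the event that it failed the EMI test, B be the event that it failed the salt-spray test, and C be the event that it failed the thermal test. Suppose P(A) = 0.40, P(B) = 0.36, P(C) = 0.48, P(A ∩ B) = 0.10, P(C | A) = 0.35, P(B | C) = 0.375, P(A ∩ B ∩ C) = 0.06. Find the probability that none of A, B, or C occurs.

P(A ∩ C) = P(A)·P(C|A) = 0.40 × 0.35 = 0.14
P(B ∩ C) = P(C)·P(B|C) = 0.48 × 0.375 = 0.18
By inclusion-exclusion,
P(A ∪ B ∪ C) = 0.40 + 0.36 + 0.48 − 0.10 − 0.14 − 0.18 + 0.06 = 0.88
P(none) = 1 − 0.88 = 0.12

0.12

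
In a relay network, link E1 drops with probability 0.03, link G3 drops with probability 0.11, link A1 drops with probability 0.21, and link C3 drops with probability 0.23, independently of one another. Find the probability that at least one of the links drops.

0.47485461

P(none) = (1 − 0.03) × (1 − 0.11) × (1 − 0.21) × (1 − 0.23) = 0.97 × 0.89 × 0.79 × 0.77 = 0.52514539
P(at least one) = 1 − 0.52514539 = 0.47485461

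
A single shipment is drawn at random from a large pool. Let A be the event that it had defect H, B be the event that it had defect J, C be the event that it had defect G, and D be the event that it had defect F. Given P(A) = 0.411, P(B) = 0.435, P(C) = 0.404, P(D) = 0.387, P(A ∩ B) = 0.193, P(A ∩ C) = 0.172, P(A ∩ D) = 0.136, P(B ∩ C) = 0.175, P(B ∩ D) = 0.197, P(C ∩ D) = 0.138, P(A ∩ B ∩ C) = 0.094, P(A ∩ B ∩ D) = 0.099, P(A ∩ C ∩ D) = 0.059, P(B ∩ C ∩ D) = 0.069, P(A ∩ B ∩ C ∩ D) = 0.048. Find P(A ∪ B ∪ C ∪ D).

By inclusion-exclusion,
P(A ∪ B ∪ C ∪ D) = 0.411 + 0.435 + 0.404 + 0.387 − 0.193 − 0.172 − 0.136 − 0.175 − 0.197 − 0.138 + 0.094 + 0.099 + 0.059 + 0.069 − 0.048 = 0.899

0.899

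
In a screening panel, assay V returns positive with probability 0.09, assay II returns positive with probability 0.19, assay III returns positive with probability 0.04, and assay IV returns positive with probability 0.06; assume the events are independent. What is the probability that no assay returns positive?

Since the events are independent, P(none) is the product of the individual non-occurrence probabilities.
P(none) = (1 − 0.09) × (1 − 0.19) × (1 − 0.04) × (1 − 0.06) = 0.91 × 0.81 × 0.96 × 0.94 = 0.66515904

0.66515904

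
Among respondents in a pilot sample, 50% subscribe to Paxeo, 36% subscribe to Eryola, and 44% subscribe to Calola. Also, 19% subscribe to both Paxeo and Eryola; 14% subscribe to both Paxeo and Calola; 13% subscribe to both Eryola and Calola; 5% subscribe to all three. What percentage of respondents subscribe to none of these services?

P(at least one) = 50 + 36 + 44 − 19 − 14 − 13 + 5 = 89%
P(none) = 100% − 89% = 11%

11%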